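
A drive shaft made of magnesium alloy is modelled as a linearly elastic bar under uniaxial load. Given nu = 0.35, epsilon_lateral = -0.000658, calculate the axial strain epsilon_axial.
Model: a linearly elastic bar under uniaxial load, so epsilon_lateral = -nu·epsilon_axial.
Solve for epsilon_axial: epsilon_axial = -epsilon_lateral / nu.
Substitute:
  epsilon_axial = -(-0.000658) / 0.35
  epsilon_axial = 0.00188
Final answer: epsilon_axial = 0.00188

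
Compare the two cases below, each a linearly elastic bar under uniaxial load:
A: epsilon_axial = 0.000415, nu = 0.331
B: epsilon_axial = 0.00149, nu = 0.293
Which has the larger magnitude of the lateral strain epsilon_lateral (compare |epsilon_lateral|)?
Model: a linearly elastic bar under uniaxial load, so epsilon_lateral = -nu·epsilon_axial (SI units).
  A: epsilon_lateral = -(0.331 × 0.000415) = -0.0001374
  B: epsilon_lateral = -(0.293 × 0.00149) = -0.0004366
|epsilon_lateral|: A = 0.0001374, B = 0.0004366, so B is larger in magnitude.
Final answer: B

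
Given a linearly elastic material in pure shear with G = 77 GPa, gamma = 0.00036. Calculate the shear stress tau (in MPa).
Model: a linearly elastic material in pure shear, so tau = G·gamma.
Convert to SI units:
  G = 77 GPa = 7.7 × 10¹⁰ Pa
Substitute:
  tau = (7.7 × 10¹⁰) × 0.00036
  tau = 2.772 × 10⁷ Pa
Convert: tau = 2.772 × 10⁷ Pa = 27.72 MPa
Final answer: tau = 27.72 MPa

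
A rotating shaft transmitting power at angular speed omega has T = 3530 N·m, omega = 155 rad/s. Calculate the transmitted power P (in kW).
Model: a rotating shaft transmitting power at angular speed omega, so P = T·omega.
Substitute:
  P = 3530 × 155
  P = 547200 W
Convert: P = 547200 W = 547.2 kW
Final answer: P = 547.2 kW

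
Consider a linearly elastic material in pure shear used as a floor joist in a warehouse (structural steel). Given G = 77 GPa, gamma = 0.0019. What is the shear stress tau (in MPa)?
Model: a linearly elastic material in pure shear, so tau = G·gamma.
Convert to SI units:
  G = 77 GPa = 7.7 × 10¹⁰ Pa
Substitute:
  tau = (7.7 × 10¹⁰) × 0.0019
  tau = 1.463 × 10⁸ Pa
Convert: tau = 1.463 × 10⁸ Pa = 146.3 MPa
Final answer: tau = 146.3 MPa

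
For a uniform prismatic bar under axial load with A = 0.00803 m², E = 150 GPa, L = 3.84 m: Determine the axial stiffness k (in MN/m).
Model: a uniform prismatic bar under axial load, so k = (A·E) / L.
Convert to SI units:
  E = 150 GPa = 1.5 × 10¹¹ Pa
Substitute:
  k = (0.00803 × (1.5 × 10¹¹)) / 3.84
  k = 3.137 × 10⁸ N/m
Convert: k = 3.137 × 10⁸ N/m = 313.7 MN/m
Final answer: k = 313.7 MN/m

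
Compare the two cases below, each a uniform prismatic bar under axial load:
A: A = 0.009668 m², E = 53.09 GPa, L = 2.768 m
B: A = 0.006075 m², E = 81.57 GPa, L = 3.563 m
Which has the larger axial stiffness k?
Model: a uniform prismatic bar under axial load, so k = (A·E) / L (SI units).
  A: k = (0.009668 × (5.309 × 10¹⁰)) / 2.768 = 1.854 × 10⁸ N/m = 185.4 MN/m
  B: k = (0.006075 × (8.157 × 10¹⁰)) / 3.563 = 1.391 × 10⁸ N/m = 139.1 MN/m
185.4 MN/m > 139.1 MN/m, so A is larger.
Final answer: A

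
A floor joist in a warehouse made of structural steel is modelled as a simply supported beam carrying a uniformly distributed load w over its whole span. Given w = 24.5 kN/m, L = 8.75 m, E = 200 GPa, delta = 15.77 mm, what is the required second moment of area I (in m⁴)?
Model: a simply supported beam carrying a uniformly distributed load w over its whole span, so delta = (5·w·L^4) / (384·E·I).
Solve for I: I = (5·w·L^4) / (384·delta·E).
Convert to SI units:
  w = 24.5 kN/m = 24500 N/m
  E = 200 GPa = 2 × 10¹¹ Pa
  delta = 15.77 mm = 0.01577 m
Substitute:
  I = (5 × 24500 × 8.75^4) / (384 × 0.01577 × (2 × 10¹¹))
  I = 0.0005929 m⁴
Final answer: I = 0.0005929 m⁴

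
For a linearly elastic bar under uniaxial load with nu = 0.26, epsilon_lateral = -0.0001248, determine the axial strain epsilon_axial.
Model: a linearly elastic bar under uniaxial load, so epsilon_lateral = -nu·epsilon_axial.
Solve for epsilon_axial: epsilon_axial = -epsilon_lateral / nu.
Substitute:
  epsilon_axial = -(-0.0001248) / 0.26
  epsilon_axial = 0.00048
Final answer: epsilon_axial = 0.00048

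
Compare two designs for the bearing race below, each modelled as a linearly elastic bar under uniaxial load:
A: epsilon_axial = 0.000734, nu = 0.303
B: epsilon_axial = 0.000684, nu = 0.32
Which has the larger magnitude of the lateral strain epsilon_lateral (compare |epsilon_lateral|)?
Model: a linearly elastic bar under uniaxial load, so epsilon_lateral = -nu·epsilon_axial (SI units).
  A: epsilon_lateral = -(0.303 × 0.000734) = -0.0002224
  B: epsilon_lateral = -(0.32 × 0.000684) = -0.0002189
|epsilon_lateral|: A = 0.0002224, B = 0.0002189, so A is larger in magnitude.
Final answer: A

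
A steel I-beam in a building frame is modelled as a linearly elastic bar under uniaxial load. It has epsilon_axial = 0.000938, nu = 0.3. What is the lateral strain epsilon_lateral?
Model: a linearly elastic bar under uniaxial load, so epsilon_lateral = -nu·epsilon_axial.
Substitute:
  epsilon_lateral = -(0.3 × 0.000938)
  epsilon_lateral = -0.0002814
Final answer: epsilon_lateral = -0.0002814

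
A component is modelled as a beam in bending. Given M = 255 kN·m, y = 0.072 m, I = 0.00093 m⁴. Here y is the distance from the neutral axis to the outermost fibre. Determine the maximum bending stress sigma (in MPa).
Model: a beam in bending, so sigma = (M·y) / I.
Convert to SI units:
  M = 255 kN·m = 255000 N·m
Substitute:
  sigma = (255000 × 0.072) / 0.00093
  sigma = 1.974 × 10⁷ Pa
Convert: sigma = 1.974 × 10⁷ Pa = 19.74 MPa
Final answer: sigma = 19.74 MPa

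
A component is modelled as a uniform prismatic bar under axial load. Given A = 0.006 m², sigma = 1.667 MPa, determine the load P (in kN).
Model: a uniform prismatic bar under axial load, so sigma = P / A.
Solve for P: P = sigma·A.
Convert to SI units:
  sigma = 1.667 MPa = 1.667 × 10⁶ Pa
Substitute:
  P = (1.667 × 10⁶) × 0.006
  P = 10000 N
Convert: P = 10000 N = 10 kN
Final answer: P = 10 kN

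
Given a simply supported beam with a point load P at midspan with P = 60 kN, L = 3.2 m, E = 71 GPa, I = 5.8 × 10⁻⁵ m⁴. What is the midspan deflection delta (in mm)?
Model: a simply supported beam with a point load P at midspan, so delta = (P·L^3) / (48·E·I).
Convert to SI units:
  P = 60 kN = 60000 N
  E = 71 GPa = 7.1 × 10¹⁰ Pa
Substitute:
  delta = (60000 × 3.2^3) / (48 × (7.1 × 10¹⁰) × (5.8 × 10⁻⁵))
  delta = 0.009947 m
Convert: delta = 0.009947 m = 9.947 mm
Final answer: delta = 9.947 mm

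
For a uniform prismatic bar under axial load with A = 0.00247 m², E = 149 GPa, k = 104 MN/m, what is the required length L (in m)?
Model: a uniform prismatic bar under axial load, so k = (A·E) / L.
Solve for L: L = (A·E) / k.
Convert to SI units:
  E = 149 GPa = 1.49 × 10¹¹ Pa
  k = 104 MN/m = 1.04 × 10⁸ N/m
Substitute:
  L = (0.00247 × (1.49 × 10¹¹)) / (1.04 × 10⁸)
  L = 3.539 m
Final answer: L = 3.539 m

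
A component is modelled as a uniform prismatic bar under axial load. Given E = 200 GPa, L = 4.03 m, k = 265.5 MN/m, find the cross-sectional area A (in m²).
Model: a uniform prismatic bar under axial load, so k = (A·E) / L.
Solve for A: A = (k·L) / E.
Convert to SI units:
  E = 200 GPa = 2 × 10¹¹ Pa
  k = 265.5 MN/m = 2.655 × 10⁸ N/m
Substitute:
  A = ((2.655 × 10⁸) × 4.03) / (2 × 10¹¹)
  A = 0.00535 m²
Final answer: A = 0.00535 m²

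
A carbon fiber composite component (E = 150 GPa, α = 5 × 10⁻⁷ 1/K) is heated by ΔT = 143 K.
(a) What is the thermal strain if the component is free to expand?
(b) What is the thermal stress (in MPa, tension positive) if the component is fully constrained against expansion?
(a) Free thermal strain ε_th = α·ΔT = (5 × 10⁻⁷) × 143 = 7.15 × 10⁻⁵
(b) Fully constrained, the expansion is suppressed, so σ = -E·α·ΔT. Convert E = 150 GPa = 1.5 × 10¹¹ Pa.
  σ = -(1.5 × 10¹¹) × (5 × 10⁻⁷) × 143 = -1.072 × 10⁷ Pa = -10.72 MPa (compressive)
Final answer: (a) ε_th = 7.15 × 10⁻⁵, (b) σ = -10.72 MPa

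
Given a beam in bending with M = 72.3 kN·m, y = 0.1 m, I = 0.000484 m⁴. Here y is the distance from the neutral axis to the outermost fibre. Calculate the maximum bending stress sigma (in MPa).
Model: a beam in bending, so sigma = (M·y) / I.
Convert to SI units:
  M = 72.3 kN·m = 72300 N·m
Substitute:
  sigma = (72300 × 0.1) / 0.000484
  sigma = 1.494 × 10⁷ Pa
Convert: sigma = 1.494 × 10⁷ Pa = 14.94 MPa
Final answer: sigma = 14.94 MPa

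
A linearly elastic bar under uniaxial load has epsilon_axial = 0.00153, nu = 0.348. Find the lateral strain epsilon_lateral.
Model: a linearly elastic bar under uniaxial load, so epsilon_lateral = -nu·epsilon_axial.
Substitute:
  epsilon_lateral = -(0.348 × 0.00153)
  epsilon_lateral = -0.0005324
Final answer: epsilon_lateral = -0.0005324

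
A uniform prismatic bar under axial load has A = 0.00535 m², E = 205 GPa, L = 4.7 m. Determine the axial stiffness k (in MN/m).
Model: a uniform prismatic bar under axial load, so k = (A·E) / L.
Convert to SI units:
  E = 205 GPa = 2.05 × 10¹¹ Pa
Substitute:
  k = (0.00535 × (2.05 × 10¹¹)) / 4.7
  k = 2.334 × 10⁸ N/m
Convert: k = 2.334 × 10⁸ N/m = 233.4 MN/m
Final answer: k = 233.4 MN/m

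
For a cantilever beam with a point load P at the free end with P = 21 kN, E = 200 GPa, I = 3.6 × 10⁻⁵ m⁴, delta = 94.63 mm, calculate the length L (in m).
Model: a cantilever beam with a point load P at the free end, so delta = (P·L^3) / (3·E·I).
Solve for L: L = ((3·delta·E·I) / P)^(1/3).
Convert to SI units:
  P = 21 kN = 21000 N
  E = 200 GPa = 2 × 10¹¹ Pa
  delta = 94.63 mm = 0.09463 m
Substitute:
  L = ((3 × 0.09463 × (2 × 10¹¹) × (3.6 × 10⁻⁵)) / 21000)^(1/3)
  L = 4.6 m
Final answer: L = 4.6 m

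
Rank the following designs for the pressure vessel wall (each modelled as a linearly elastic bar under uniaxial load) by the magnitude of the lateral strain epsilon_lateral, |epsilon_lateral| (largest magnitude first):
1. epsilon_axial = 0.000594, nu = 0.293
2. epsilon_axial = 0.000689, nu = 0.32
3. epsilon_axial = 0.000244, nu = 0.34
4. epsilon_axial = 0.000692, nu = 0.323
Model: a linearly elastic bar under uniaxial load, so epsilon_lateral = -nu·epsilon_axial (SI units).
  Case 1: epsilon_lateral = -(0.293 × 0.000594) = -0.000174
  Case 2: epsilon_lateral = -(0.32 × 0.000689) = -0.0002205
  Case 3: epsilon_lateral = -(0.34 × 0.000244) = -8.296 × 10⁻⁵
  Case 4: epsilon_lateral = -(0.323 × 0.000692) = -0.0002235
Ordering by |epsilon_lateral|: 0.0002235 (case 4) > 0.0002205 (case 2) > 0.000174 (case 1) > 8.296 × 10⁻⁵ (case 3)
Final answer: 4, 2, 1, 3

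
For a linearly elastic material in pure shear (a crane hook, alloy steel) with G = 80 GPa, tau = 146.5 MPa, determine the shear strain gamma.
Model: a linearly elastic material in pure shear, so tau = G·gamma.
Solve for gamma: gamma = tau / G.
Convert to SI units:
  G = 80 GPa = 8 × 10¹⁰ Pa
  tau = 146.5 MPa = 1.465 × 10⁸ Pa
Substitute:
  gamma = (1.465 × 10⁸) / (8 × 10¹⁰)
  gamma = 0.001831
Final answer: gamma = 0.001831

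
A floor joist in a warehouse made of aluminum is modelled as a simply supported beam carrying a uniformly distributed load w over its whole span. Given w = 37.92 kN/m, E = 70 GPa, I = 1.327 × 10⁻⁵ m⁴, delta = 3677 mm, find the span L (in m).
Model: a simply supported beam carrying a uniformly distributed load w over its whole span, so delta = (5·w·L^4) / (384·E·I).
Solve for L: L = ((384·delta·E·I) / (5·w))^(1/4).
Convert to SI units:
  w = 37.92 kN/m = 37920 N/m
  E = 70 GPa = 7 × 10¹⁰ Pa
  delta = 3677 mm = 3.677 m
Substitute:
  L = ((384 × 3.677 × (7 × 10¹⁰) × (1.327 × 10⁻⁵)) / (5 × 37920))^(1/4)
  L = 9.12 m
Final answer: L = 9.12 m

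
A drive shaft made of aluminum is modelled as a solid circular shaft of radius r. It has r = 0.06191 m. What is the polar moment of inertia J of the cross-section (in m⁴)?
Model: a solid circular shaft of radius r, so J = (π·r^4) / 2.
Substitute:
  J = (π × 0.06191^4) / 2
  J = 2.308 × 10⁻⁵ m⁴
Final answer: J = 2.308 × 10⁻⁵ m⁴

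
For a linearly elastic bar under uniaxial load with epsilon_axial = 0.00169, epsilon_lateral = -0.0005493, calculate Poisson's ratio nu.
Model: a linearly elastic bar under uniaxial load, so epsilon_lateral = -nu·epsilon_axial.
Solve for nu: nu = -epsilon_lateral / epsilon_axial.
Substitute:
  nu = -(-0.0005493) / 0.00169
  nu = 0.325
Final answer: nu = 0.325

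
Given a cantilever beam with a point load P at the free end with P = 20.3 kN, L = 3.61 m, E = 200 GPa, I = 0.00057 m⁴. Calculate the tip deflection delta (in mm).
Model: a cantilever beam with a point load P at the free end, so delta = (P·L^3) / (3·E·I).
Convert to SI units:
  P = 20.3 kN = 20300 N
  E = 200 GPa = 2 × 10¹¹ Pa
Substitute:
  delta = (20300 × 3.61^3) / (3 × (2 × 10¹¹) × 0.00057)
  delta = 0.002792 m
Convert: delta = 0.002792 m = 2.792 mm
Final answer: delta = 2.792 mm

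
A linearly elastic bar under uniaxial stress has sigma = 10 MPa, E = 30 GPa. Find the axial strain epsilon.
Model: a linearly elastic bar under uniaxial stress, so epsilon = sigma / E.
Convert to SI units:
  sigma = 10 MPa = 1 × 10⁷ Pa
  E = 30 GPa = 3 × 10¹⁰ Pa
Substitute:
  epsilon = (1 × 10⁷) / (3 × 10¹⁰)
  epsilon = 0.0003333
Final answer: epsilon = 0.0003333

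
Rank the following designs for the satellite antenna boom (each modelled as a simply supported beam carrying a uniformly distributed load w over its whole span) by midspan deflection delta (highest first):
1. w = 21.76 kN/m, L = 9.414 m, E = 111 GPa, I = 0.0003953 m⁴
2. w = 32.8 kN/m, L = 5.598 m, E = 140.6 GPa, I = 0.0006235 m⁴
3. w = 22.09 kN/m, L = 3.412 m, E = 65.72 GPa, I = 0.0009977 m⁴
Model: a simply supported beam carrying a uniformly distributed load w over its whole span, so delta = (5·w·L^4) / (384·E·I) (SI units).
  Case 1: delta = (5 × 21760 × 9.414^4) / (384 × (1.11 × 10¹¹) × 0.0003953) = 0.05072 m = 50.72 mm
  Case 2: delta = (5 × 32800 × 5.598^4) / (384 × (1.406 × 10¹¹) × 0.0006235) = 0.004784 m = 4.784 mm
  Case 3: delta = (5 × 22090 × 3.412^4) / (384 × (6.572 × 10¹⁰) × 0.0009977) = 0.0005945 m = 0.5945 mm
Ordering: 50.72 mm (case 1) > 4.784 mm (case 2) > 0.5945 mm (case 3)
Final answer: 1, 2, 3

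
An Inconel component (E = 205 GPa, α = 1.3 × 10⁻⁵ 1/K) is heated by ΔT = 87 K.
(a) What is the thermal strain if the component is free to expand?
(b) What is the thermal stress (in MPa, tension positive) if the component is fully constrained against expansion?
(a) Free thermal strain ε_th = α·ΔT = (1.3 × 10⁻⁵) × 87 = 0.001131
(b) Fully constrained, the expansion is suppressed, so σ = -E·α·ΔT. Convert E = 205 GPa = 2.05 × 10¹¹ Pa.
  σ = -(2.05 × 10¹¹) × (1.3 × 10⁻⁵) × 87 = -2.319 × 10⁸ Pa = -231.9 MPa (compressive)
Final answer: (a) ε_th = 0.001131, (b) σ = -231.9 MPa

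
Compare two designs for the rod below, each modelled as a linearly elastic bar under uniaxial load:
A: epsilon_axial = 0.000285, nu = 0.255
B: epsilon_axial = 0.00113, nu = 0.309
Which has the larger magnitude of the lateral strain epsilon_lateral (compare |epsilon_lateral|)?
Model: a linearly elastic bar under uniaxial load, so epsilon_lateral = -nu·epsilon_axial (SI units).
  A: epsilon_lateral = -(0.255 × 0.000285) = -7.268 × 10⁻⁵
  B: epsilon_lateral = -(0.309 × 0.00113) = -0.0003492
|epsilon_lateral|: A = 7.268 × 10⁻⁵, B = 0.0003492, so B is larger in magnitude.
Final answer: B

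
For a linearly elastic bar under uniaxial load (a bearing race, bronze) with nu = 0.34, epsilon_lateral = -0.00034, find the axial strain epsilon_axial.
Model: a linearly elastic bar under uniaxial load, so epsilon_lateral = -nu·epsilon_axial.
Solve for epsilon_axial: epsilon_axial = -epsilon_lateral / nu.
Substitute:
  epsilon_axial = -(-0.00034) / 0.34
  epsilon_axial = 0.001
Final answer: epsilon_axial = 0.001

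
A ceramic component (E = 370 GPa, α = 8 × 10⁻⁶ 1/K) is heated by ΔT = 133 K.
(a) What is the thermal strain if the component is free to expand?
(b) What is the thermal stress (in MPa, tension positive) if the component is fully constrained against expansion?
(a) Free thermal strain ε_th = α·ΔT = (8 × 10⁻⁶) × 133 = 0.001064
(b) Fully constrained, the expansion is suppressed, so σ = -E·α·ΔT. Convert E = 370 GPa = 3.7 × 10¹¹ Pa.
  σ = -(3.7 × 10¹¹) × (8 × 10⁻⁶) × 133 = -3.937 × 10⁸ Pa = -393.7 MPa (compressive)
Final answer: (a) ε_th = 0.001064, (b) σ = -393.7 MPa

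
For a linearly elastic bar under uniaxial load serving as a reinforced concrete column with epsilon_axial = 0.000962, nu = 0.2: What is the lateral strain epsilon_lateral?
Model: a linearly elastic bar under uniaxial load, so epsilon_lateral = -nu·epsilon_axial.
Substitute:
  epsilon_lateral = -(0.2 × 0.000962)
  epsilon_lateral = -0.0001924
Final answer: epsilon_lateral = -0.0001924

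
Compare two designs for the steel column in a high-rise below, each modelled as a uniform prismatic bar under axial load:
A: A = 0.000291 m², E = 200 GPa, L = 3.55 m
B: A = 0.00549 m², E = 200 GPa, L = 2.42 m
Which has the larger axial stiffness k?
Model: a uniform prismatic bar under axial load, so k = (A·E) / L (SI units).
  A: k = (0.000291 × (2 × 10¹¹)) / 3.55 = 1.639 × 10⁷ N/m = 16.39 MN/m
  B: k = (0.00549 × (2 × 10¹¹)) / 2.42 = 4.537 × 10⁸ N/m = 453.7 MN/m
453.7 MN/m > 16.39 MN/m, so B is larger.
Final answer: B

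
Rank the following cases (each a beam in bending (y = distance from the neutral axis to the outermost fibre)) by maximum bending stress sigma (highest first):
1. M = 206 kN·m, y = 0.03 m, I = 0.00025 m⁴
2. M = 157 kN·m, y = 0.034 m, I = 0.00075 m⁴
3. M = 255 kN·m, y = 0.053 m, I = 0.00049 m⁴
Model: a beam in bending (y = distance from the neutral axis to the outermost fibre), so sigma = (M·y) / I (SI units).
  Case 1: sigma = (206000 × 0.03) / 0.00025 = 2.472 × 10⁷ Pa = 24.72 MPa
  Case 2: sigma = (157000 × 0.034) / 0.00075 = 7.117 × 10⁶ Pa = 7.117 MPa
  Case 3: sigma = (255000 × 0.053) / 0.00049 = 2.758 × 10⁷ Pa = 27.58 MPa
Ordering: 27.58 MPa (case 3) > 24.72 MPa (case 1) > 7.117 MPa (case 2)
Final answer: 3, 1, 2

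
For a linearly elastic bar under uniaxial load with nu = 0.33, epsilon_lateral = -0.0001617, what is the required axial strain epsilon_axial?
Model: a linearly elastic bar under uniaxial load, so epsilon_lateral = -nu·epsilon_axial.
Solve for epsilon_axial: epsilon_axial = -epsilon_lateral / nu.
Substitute:
  epsilon_axial = -(-0.0001617) / 0.33
  epsilon_axial = 0.00049
Final answer: epsilon_axial = 0.00049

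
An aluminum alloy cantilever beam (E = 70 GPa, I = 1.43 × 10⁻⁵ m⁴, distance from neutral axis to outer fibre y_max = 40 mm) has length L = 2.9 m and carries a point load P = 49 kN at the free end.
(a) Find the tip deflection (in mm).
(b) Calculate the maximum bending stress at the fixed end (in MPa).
(a) Tip deflection of a cantilever with an end point load: δ = P·L^3 / (3·E·I). Convert P = 49 kN = 49000 N, E = 70 GPa = 7 × 10¹⁰ Pa.
  δ = (49000 × 2.9^3) / (3 × (7 × 10¹⁰) × (1.43 × 10⁻⁵)) = 0.398 m = 398 mm
(b) Maximum bending moment at the fixed end: M = P·L = 49000 × 2.9 = 142100 N·m. Convert y_max = 40 mm = 0.04 m.
  σ = M·y_max / I = (142100 × 0.04) / (1.43 × 10⁻⁵) = 3.975 × 10⁸ Pa = 397.5 MPa
Final answer: (a) δ = 398 mm, (b) σ = 397.5 MPa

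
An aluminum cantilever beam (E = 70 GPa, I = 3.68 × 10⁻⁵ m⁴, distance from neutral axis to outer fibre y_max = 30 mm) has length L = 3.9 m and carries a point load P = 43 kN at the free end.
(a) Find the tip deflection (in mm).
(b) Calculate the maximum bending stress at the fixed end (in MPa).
(a) Tip deflection of a cantilever with an end point load: δ = P·L^3 / (3·E·I). Convert P = 43 kN = 43000 N, E = 70 GPa = 7 × 10¹⁰ Pa.
  δ = (43000 × 3.9^3) / (3 × (7 × 10¹⁰) × (3.68 × 10⁻⁵)) = 0.3301 m = 330.1 mm
(b) Maximum bending moment at the fixed end: M = P·L = 43000 × 3.9 = 167700 N·m. Convert y_max = 30 mm = 0.03 m.
  σ = M·y_max / I = (167700 × 0.03) / (3.68 × 10⁻⁵) = 1.367 × 10⁸ Pa = 136.7 MPa
Final answer: (a) δ = 330.1 mm, (b) σ = 136.7 MPa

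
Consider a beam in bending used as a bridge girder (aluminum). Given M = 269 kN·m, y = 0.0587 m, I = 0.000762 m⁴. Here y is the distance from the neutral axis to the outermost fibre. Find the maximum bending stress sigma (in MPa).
Model: a beam in bending, so sigma = (M·y) / I.
Convert to SI units:
  M = 269 kN·m = 269000 N·m
Substitute:
  sigma = (269000 × 0.0587) / 0.000762
  sigma = 2.072 × 10⁷ Pa
Convert: sigma = 2.072 × 10⁷ Pa = 20.72 MPa
Final answer: sigma = 20.72 MPa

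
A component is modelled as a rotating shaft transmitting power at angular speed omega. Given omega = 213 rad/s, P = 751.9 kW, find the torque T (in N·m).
Model: a rotating shaft transmitting power at angular speed omega, so P = T·omega.
Solve for T: T = P / omega.
Convert to SI units:
  P = 751.9 kW = 751900 W
Substitute:
  T = 751900 / 213
  T = 3530 N·m
Final answer: T = 3530 N·m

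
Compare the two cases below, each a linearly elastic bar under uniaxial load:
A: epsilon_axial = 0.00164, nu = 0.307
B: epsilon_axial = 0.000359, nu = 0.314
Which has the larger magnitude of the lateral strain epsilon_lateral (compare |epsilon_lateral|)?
Model: a linearly elastic bar under uniaxial load, so epsilon_lateral = -nu·epsilon_axial (SI units).
  A: epsilon_lateral = -(0.307 × 0.00164) = -0.0005035
  B: epsilon_lateral = -(0.314 × 0.000359) = -0.0001127
|epsilon_lateral|: A = 0.0005035, B = 0.0001127, so A is larger in magnitude.
Final answer: A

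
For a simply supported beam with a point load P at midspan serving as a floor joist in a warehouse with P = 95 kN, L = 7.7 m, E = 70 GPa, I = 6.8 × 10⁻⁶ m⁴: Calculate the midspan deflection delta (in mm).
Model: a simply supported beam with a point load P at midspan, so delta = (P·L^3) / (48·E·I).
Convert to SI units:
  P = 95 kN = 95000 N
  E = 70 GPa = 7 × 10¹⁰ Pa
Substitute:
  delta = (95000 × 7.7^3) / (48 × (7 × 10¹⁰) × (6.8 × 10⁻⁶))
  delta = 1.898 m
Convert: delta = 1.898 m = 1898 mm
Final answer: delta = 1898 mm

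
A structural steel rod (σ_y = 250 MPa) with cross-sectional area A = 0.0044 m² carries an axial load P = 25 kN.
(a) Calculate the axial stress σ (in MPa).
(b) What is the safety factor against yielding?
(a) Axial stress σ = P/A. Convert P = 25 kN = 25000 N.
  σ = 25000 / 0.0044 = 5.682 × 10⁶ Pa = 5.682 MPa
(b) Safety factor SF = σ_y/σ = 250 / 5.682 = 44
Final answer: (a) σ = 5.682 MPa, (b) SF = 44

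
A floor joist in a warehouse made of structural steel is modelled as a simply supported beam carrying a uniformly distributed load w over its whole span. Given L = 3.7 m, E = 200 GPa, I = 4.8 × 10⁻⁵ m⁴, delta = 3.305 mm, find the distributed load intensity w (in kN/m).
Model: a simply supported beam carrying a uniformly distributed load w over its whole span, so delta = (5·w·L^4) / (384·E·I).
Solve for w: w = (384·delta·E·I) / (5·L^4).
Convert to SI units:
  E = 200 GPa = 2 × 10¹¹ Pa
  delta = 3.305 mm = 0.003305 m
Substitute:
  w = (384 × 0.003305 × (2 × 10¹¹) × (4.8 × 10⁻⁵)) / (5 × 3.7^4)
  w = 13000 N/m
Convert: w = 13000 N/m = 13 kN/m
Final answer: w = 13 kN/m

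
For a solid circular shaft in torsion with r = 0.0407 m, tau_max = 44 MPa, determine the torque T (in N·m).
Model: a solid circular shaft in torsion, so tau_max = (2·T) / (π·r^3).
Solve for T: T = (π·tau_max·r^3) / 2.
Convert to SI units:
  tau_max = 44 MPa = 4.4 × 10⁷ Pa
Substitute:
  T = (π × (4.4 × 10⁷) × 0.0407^3) / 2
  T = 4660 N·m
Final answer: T = 4660 N·m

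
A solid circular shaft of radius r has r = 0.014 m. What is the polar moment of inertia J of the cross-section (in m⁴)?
Model: a solid circular shaft of radius r, so J = (π·r^4) / 2.
Substitute:
  J = (π × 0.014^4) / 2
  J = 6.034 × 10⁻⁸ m⁴
Final answer: J = 6.034 × 10⁻⁸ m⁴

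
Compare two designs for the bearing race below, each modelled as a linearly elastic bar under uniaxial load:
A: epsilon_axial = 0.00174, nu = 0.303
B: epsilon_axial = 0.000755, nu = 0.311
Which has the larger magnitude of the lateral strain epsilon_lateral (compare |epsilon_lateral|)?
Model: a linearly elastic bar under uniaxial load, so epsilon_lateral = -nu·epsilon_axial (SI units).
  A: epsilon_lateral = -(0.303 × 0.00174) = -0.0005272
  B: epsilon_lateral = -(0.311 × 0.000755) = -0.0002348
|epsilon_lateral|: A = 0.0005272, B = 0.0002348, so A is larger in magnitude.
Final answer: A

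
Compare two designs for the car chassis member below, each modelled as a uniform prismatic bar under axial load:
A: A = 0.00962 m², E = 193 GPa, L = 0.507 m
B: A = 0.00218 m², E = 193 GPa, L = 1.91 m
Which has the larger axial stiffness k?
Model: a uniform prismatic bar under axial load, so k = (A·E) / L (SI units).
  A: k = (0.00962 × (1.93 × 10¹¹)) / 0.507 = 3.662 × 10⁹ N/m = 3662 MN/m
  B: k = (0.00218 × (1.93 × 10¹¹)) / 1.91 = 2.203 × 10⁸ N/m = 220.3 MN/m
3662 MN/m > 220.3 MN/m, so A is larger.
Final answer: A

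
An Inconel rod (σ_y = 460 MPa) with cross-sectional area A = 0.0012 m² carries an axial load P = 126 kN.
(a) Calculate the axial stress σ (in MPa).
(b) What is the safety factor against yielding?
(a) Axial stress σ = P/A. Convert P = 126 kN = 126000 N.
  σ = 126000 / 0.0012 = 1.05 × 10⁸ Pa = 105 MPa
(b) Safety factor SF = σ_y/σ = 460 / 105 = 4.381
Final answer: (a) σ = 105 MPa, (b) SF = 4.381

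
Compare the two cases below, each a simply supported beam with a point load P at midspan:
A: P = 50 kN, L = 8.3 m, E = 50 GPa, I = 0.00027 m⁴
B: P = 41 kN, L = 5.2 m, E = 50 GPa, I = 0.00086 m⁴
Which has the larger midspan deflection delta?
Model: a simply supported beam with a point load P at midspan, so delta = (P·L^3) / (48·E·I) (SI units).
  A: delta = (50000 × 8.3^3) / (48 × (5 × 10¹⁰) × 0.00027) = 0.04412 m = 44.12 mm
  B: delta = (41000 × 5.2^3) / (48 × (5 × 10¹⁰) × 0.00086) = 0.002793 m = 2.793 mm
44.12 mm > 2.793 mm, so A is larger.
Final answer: A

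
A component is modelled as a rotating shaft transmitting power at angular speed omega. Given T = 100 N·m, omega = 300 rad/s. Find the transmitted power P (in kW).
Model: a rotating shaft transmitting power at angular speed omega, so P = T·omega.
Substitute:
  P = 100 × 300
  P = 30000 W
Convert: P = 30000 W = 30 kW
Final answer: P = 30 kW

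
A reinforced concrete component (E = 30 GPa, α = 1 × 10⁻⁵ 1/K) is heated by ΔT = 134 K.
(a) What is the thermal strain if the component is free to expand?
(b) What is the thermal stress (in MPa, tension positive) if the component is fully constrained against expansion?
(a) Free thermal strain ε_th = α·ΔT = (1 × 10⁻⁵) × 134 = 0.00134
(b) Fully constrained, the expansion is suppressed, so σ = -E·α·ΔT. Convert E = 30 GPa = 3 × 10¹⁰ Pa.
  σ = -(3 × 10¹⁰) × (1 × 10⁻⁵) × 134 = -4.02 × 10⁷ Pa = -40.2 MPa (compressive)
Final answer: (a) ε_th = 0.00134, (b) σ = -40.2 MPa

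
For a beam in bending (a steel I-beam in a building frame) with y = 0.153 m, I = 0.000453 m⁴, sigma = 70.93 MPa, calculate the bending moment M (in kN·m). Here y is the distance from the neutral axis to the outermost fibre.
Model: a beam in bending, so sigma = (M·y) / I.
Solve for M: M = (sigma·I) / y.
Convert to SI units:
  sigma = 70.93 MPa = 7.093 × 10⁷ Pa
Substitute:
  M = ((7.093 × 10⁷) × 0.000453) / 0.153
  M = 210000 N·m
Convert: M = 210000 N·m = 210 kN·m
Final answer: M = 210 kN·m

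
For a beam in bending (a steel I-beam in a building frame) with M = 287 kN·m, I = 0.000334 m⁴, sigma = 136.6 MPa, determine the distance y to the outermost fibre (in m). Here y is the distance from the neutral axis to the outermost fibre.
Model: a beam in bending, so sigma = (M·y) / I.
Solve for y: y = (sigma·I) / M.
Convert to SI units:
  M = 287 kN·m = 287000 N·m
  sigma = 136.6 MPa = 1.366 × 10⁸ Pa
Substitute:
  y = ((1.366 × 10⁸) × 0.000334) / 287000
  y = 0.159 m
Final answer: y = 0.159 m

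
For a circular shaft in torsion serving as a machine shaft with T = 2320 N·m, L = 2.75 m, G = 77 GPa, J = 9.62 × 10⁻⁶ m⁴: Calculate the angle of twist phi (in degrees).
Model: a circular shaft in torsion, so phi = (T·L) / (G·J).
Convert to SI units:
  G = 77 GPa = 7.7 × 10¹⁰ Pa
Substitute:
  phi = (2320 × 2.75) / ((7.7 × 10¹⁰) × (9.62 × 10⁻⁶))
  phi = 0.008613 rad
Convert to degrees: phi = 0.008613 × 180/π = 0.4935°
Final answer: phi = 0.4935°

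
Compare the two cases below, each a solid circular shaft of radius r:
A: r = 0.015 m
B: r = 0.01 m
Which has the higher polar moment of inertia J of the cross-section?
Model: a solid circular shaft of radius r, so J = (π·r^4) / 2 (SI units).
  A: J = (π × 0.015^4) / 2 = 7.952 × 10⁻⁸ m⁴
  B: J = (π × 0.01^4) / 2 = 1.571 × 10⁻⁸ m⁴
7.952 × 10⁻⁸ m⁴ > 1.571 × 10⁻⁸ m⁴, so A is larger.
Final answer: A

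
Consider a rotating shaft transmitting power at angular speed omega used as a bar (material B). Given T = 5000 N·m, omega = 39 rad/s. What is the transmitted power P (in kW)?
Model: a rotating shaft transmitting power at angular speed omega, so P = T·omega.
Substitute:
  P = 5000 × 39
  P = 195000 W
Convert: P = 195000 W = 195 kW
Final answer: P = 195 kW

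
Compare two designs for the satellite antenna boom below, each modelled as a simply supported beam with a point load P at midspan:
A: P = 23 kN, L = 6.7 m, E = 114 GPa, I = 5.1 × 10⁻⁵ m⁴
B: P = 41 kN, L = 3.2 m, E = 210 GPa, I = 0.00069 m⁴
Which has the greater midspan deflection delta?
Model: a simply supported beam with a point load P at midspan, so delta = (P·L^3) / (48·E·I) (SI units).
  A: delta = (23000 × 6.7^3) / (48 × (1.14 × 10¹¹) × (5.1 × 10⁻⁵)) = 0.02479 m = 24.79 mm
  B: delta = (41000 × 3.2^3) / (48 × (2.1 × 10¹¹) × 0.00069) = 0.0001932 m = 0.1932 mm
24.79 mm > 0.1932 mm, so A is larger.
Final answer: A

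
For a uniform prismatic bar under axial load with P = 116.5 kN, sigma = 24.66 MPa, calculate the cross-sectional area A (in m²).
Model: a uniform prismatic bar under axial load, so sigma = P / A.
Solve for A: A = P / sigma.
Convert to SI units:
  P = 116.5 kN = 116500 N
  sigma = 24.66 MPa = 2.466 × 10⁷ Pa
Substitute:
  A = 116500 / (2.466 × 10⁷)
  A = 0.004724 m²
Final answer: A = 0.004724 m²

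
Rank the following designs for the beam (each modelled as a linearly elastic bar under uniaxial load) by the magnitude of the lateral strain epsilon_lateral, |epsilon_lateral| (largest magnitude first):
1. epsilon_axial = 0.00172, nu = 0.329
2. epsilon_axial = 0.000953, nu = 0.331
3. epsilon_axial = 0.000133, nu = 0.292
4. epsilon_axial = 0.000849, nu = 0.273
Model: a linearly elastic bar under uniaxial load, so epsilon_lateral = -nu·epsilon_axial (SI units).
  Case 1: epsilon_lateral = -(0.329 × 0.00172) = -0.0005659
  Case 2: epsilon_lateral = -(0.331 × 0.000953) = -0.0003154
  Case 3: epsilon_lateral = -(0.292 × 0.000133) = -3.884 × 10⁻⁵
  Case 4: epsilon_lateral = -(0.273 × 0.000849) = -0.0002318
Ordering by |epsilon_lateral|: 0.0005659 (case 1) > 0.0003154 (case 2) > 0.0002318 (case 4) > 3.884 × 10⁻⁵ (case 3)
Final answer: 1, 2, 4, 3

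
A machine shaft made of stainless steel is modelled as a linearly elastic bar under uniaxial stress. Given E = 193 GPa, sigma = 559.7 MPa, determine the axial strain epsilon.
Model: a linearly elastic bar under uniaxial stress, so sigma = E·epsilon.
Solve for epsilon: epsilon = sigma / E.
Convert to SI units:
  E = 193 GPa = 1.93 × 10¹¹ Pa
  sigma = 559.7 MPa = 5.597 × 10⁸ Pa
Substitute:
  epsilon = (5.597 × 10⁸) / (1.93 × 10¹¹)
  epsilon = 0.0029
Final answer: epsilon = 0.0029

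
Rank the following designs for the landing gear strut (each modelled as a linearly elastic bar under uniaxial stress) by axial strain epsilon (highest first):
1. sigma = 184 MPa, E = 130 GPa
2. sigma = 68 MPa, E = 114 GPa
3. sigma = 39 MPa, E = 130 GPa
Model: a linearly elastic bar under uniaxial stress, so epsilon = sigma / E (SI units).
  Case 1: epsilon = (1.84 × 10⁸) / (1.3 × 10¹¹) = 0.001415
  Case 2: epsilon = (6.8 × 10⁷) / (1.14 × 10¹¹) = 0.0005965
  Case 3: epsilon = (3.9 × 10⁷) / (1.3 × 10¹¹) = 0.0003
Ordering: 0.001415 (case 1) > 0.0005965 (case 2) > 0.0003 (case 3)
Final answer: 1, 2, 3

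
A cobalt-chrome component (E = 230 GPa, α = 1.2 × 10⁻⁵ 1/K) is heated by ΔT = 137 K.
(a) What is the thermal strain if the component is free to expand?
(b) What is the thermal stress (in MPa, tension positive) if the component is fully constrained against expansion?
(a) Free thermal strain ε_th = α·ΔT = (1.2 × 10⁻⁵) × 137 = 0.001644
(b) Fully constrained, the expansion is suppressed, so σ = -E·α·ΔT. Convert E = 230 GPa = 2.3 × 10¹¹ Pa.
  σ = -(2.3 × 10¹¹) × (1.2 × 10⁻⁵) × 137 = -3.781 × 10⁸ Pa = -378.1 MPa (compressive)
Final answer: (a) ε_th = 0.001644, (b) σ = -378.1 MPa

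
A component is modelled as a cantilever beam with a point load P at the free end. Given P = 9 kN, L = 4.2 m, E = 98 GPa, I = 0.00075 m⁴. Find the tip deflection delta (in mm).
Model: a cantilever beam with a point load P at the free end, so delta = (P·L^3) / (3·E·I).
Convert to SI units:
  P = 9 kN = 9000 N
  E = 98 GPa = 9.8 × 10¹⁰ Pa
Substitute:
  delta = (9000 × 4.2^3) / (3 × (9.8 × 10¹⁰) × 0.00075)
  delta = 0.003024 m
Convert: delta = 0.003024 m = 3.024 mm
Final answer: delta = 3.024 mm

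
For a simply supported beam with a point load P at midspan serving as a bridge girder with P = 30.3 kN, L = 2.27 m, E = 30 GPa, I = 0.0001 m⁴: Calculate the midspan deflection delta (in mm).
Model: a simply supported beam with a point load P at midspan, so delta = (P·L^3) / (48·E·I).
Convert to SI units:
  P = 30.3 kN = 30300 N
  E = 30 GPa = 3 × 10¹⁰ Pa
Substitute:
  delta = (30300 × 2.27^3) / (48 × (3 × 10¹⁰) × 0.0001)
  delta = 0.002461 m
Convert: delta = 0.002461 m = 2.461 mm
Final answer: delta = 2.461 mm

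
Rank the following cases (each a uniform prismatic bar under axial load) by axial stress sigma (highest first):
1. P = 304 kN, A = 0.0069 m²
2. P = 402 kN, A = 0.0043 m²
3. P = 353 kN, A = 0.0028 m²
Model: a uniform prismatic bar under axial load, so sigma = P / A (SI units).
  Case 1: sigma = 304000 / 0.0069 = 4.406 × 10⁷ Pa = 44.06 MPa
  Case 2: sigma = 402000 / 0.0043 = 9.349 × 10⁷ Pa = 93.49 MPa
  Case 3: sigma = 353000 / 0.0028 = 1.261 × 10⁸ Pa = 126.1 MPa
Ordering: 126.1 MPa (case 3) > 93.49 MPa (case 2) > 44.06 MPa (case 1)
Final answer: 3, 2, 1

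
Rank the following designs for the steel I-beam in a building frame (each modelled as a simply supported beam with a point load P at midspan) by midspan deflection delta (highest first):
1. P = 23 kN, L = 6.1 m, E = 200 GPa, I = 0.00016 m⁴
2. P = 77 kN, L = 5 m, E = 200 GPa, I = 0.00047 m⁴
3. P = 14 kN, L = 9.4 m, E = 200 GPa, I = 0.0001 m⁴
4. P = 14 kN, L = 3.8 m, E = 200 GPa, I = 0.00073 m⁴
Model: a simply supported beam with a point load P at midspan, so delta = (P·L^3) / (48·E·I) (SI units).
  Case 1: delta = (23000 × 6.1^3) / (48 × (2 × 10¹¹) × 0.00016) = 0.003399 m = 3.399 mm
  Case 2: delta = (77000 × 5^3) / (48 × (2 × 10¹¹) × 0.00047) = 0.002133 m = 2.133 mm
  Case 3: delta = (14000 × 9.4^3) / (48 × (2 × 10¹¹) × 0.0001) = 0.01211 m = 12.11 mm
  Case 4: delta = (14000 × 3.8^3) / (48 × (2 × 10¹¹) × 0.00073) = 0.0001096 m = 0.1096 mm
Ordering: 12.11 mm (case 3) > 3.399 mm (case 1) > 2.133 mm (case 2) > 0.1096 mm (case 4)
Final answer: 3, 1, 2, 4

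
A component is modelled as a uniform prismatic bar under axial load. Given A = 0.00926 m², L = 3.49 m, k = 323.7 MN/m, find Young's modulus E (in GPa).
Model: a uniform prismatic bar under axial load, so k = (A·E) / L.
Solve for E: E = (k·L) / A.
Convert to SI units:
  k = 323.7 MN/m = 3.237 × 10⁸ N/m
Substitute:
  E = ((3.237 × 10⁸) × 3.49) / 0.00926
  E = 1.22 × 10¹¹ Pa
Convert: E = 1.22 × 10¹¹ Pa = 122 GPa
Final answer: E = 122 GPa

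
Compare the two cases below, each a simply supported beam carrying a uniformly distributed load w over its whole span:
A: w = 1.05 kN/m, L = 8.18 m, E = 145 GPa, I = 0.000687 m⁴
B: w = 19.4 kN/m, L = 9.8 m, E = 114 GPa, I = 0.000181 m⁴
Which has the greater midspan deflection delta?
Model: a simply supported beam carrying a uniformly distributed load w over its whole span, so delta = (5·w·L^4) / (384·E·I) (SI units).
  A: delta = (5 × 1050 × 8.18^4) / (384 × (1.45 × 10¹¹) × 0.000687) = 0.0006145 m = 0.6145 mm
  B: delta = (5 × 19400 × 9.8^4) / (384 × (1.14 × 10¹¹) × 0.000181) = 0.1129 m = 112.9 mm
112.9 mm > 0.6145 mm, so B is larger.
Final answer: B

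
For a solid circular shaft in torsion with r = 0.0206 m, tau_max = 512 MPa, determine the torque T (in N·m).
Model: a solid circular shaft in torsion, so tau_max = (2·T) / (π·r^3).
Solve for T: T = (π·tau_max·r^3) / 2.
Convert to SI units:
  tau_max = 512 MPa = 5.12 × 10⁸ Pa
Substitute:
  T = (π × (5.12 × 10⁸) × 0.0206^3) / 2
  T = 7031 N·m
Final answer: T = 7031 N·m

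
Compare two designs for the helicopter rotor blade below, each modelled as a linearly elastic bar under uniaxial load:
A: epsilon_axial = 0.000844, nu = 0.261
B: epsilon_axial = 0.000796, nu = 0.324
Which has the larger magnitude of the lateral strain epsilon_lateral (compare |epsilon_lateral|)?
Model: a linearly elastic bar under uniaxial load, so epsilon_lateral = -nu·epsilon_axial (SI units).
  A: epsilon_lateral = -(0.261 × 0.000844) = -0.0002203
  B: epsilon_lateral = -(0.324 × 0.000796) = -0.0002579
|epsilon_lateral|: A = 0.0002203, B = 0.0002579, so B is larger in magnitude.
Final answer: B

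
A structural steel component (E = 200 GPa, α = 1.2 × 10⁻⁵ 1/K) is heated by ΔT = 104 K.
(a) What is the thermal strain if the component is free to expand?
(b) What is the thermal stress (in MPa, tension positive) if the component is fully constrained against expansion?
(a) Free thermal strain ε_th = α·ΔT = (1.2 × 10⁻⁵) × 104 = 0.001248
(b) Fully constrained, the expansion is suppressed, so σ = -E·α·ΔT. Convert E = 200 GPa = 2 × 10¹¹ Pa.
  σ = -(2 × 10¹¹) × (1.2 × 10⁻⁵) × 104 = -2.496 × 10⁸ Pa = -249.6 MPa (compressive)
Final answer: (a) ε_th = 0.001248, (b) σ = -249.6 MPa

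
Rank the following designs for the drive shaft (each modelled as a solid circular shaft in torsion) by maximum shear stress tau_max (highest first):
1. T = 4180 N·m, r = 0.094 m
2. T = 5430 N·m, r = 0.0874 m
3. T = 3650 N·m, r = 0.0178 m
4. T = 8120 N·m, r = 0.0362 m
Model: a solid circular shaft in torsion, so tau_max = (2·T) / (π·r^3) (SI units).
  Case 1: tau_max = (2 × 4180) / (π × 0.094^3) = 3.204 × 10⁶ Pa = 3.204 MPa
  Case 2: tau_max = (2 × 5430) / (π × 0.0874^3) = 5.178 × 10⁶ Pa = 5.178 MPa
  Case 3: tau_max = (2 × 3650) / (π × 0.0178^3) = 4.12 × 10⁸ Pa = 412 MPa
  Case 4: tau_max = (2 × 8120) / (π × 0.0362^3) = 1.09 × 10⁸ Pa = 109 MPa
Ordering: 412 MPa (case 3) > 109 MPa (case 4) > 5.178 MPa (case 2) > 3.204 MPa (case 1)
Final answer: 3, 4, 2, 1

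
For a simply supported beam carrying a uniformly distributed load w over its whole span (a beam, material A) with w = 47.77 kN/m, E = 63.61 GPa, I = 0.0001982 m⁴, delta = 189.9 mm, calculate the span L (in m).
Model: a simply supported beam carrying a uniformly distributed load w over its whole span, so delta = (5·w·L^4) / (384·E·I).
Solve for L: L = ((384·delta·E·I) / (5·w))^(1/4).
Convert to SI units:
  w = 47.77 kN/m = 47770 N/m
  E = 63.61 GPa = 6.361 × 10¹⁰ Pa
  delta = 189.9 mm = 0.1899 m
Substitute:
  L = ((384 × 0.1899 × (6.361 × 10¹⁰) × 0.0001982) / (5 × 47770))^(1/4)
  L = 7.877 m
Final answer: L = 7.877 m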